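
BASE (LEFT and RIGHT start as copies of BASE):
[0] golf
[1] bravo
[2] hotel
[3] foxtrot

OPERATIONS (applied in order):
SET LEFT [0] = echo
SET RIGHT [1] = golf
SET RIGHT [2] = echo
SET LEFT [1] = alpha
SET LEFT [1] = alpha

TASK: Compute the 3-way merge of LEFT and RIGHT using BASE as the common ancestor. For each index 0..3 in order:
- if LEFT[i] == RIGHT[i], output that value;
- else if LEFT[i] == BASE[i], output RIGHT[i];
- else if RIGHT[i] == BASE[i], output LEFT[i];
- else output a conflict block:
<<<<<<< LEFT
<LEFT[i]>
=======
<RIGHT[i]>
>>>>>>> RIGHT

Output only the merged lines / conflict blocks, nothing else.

Answer: echo
<<<<<<< LEFT
alpha
=======
golf
>>>>>>> RIGHT
echo
foxtrot

Derivation:
Final LEFT:  [echo, alpha, hotel, foxtrot]
Final RIGHT: [golf, golf, echo, foxtrot]
i=0: L=echo, R=golf=BASE -> take LEFT -> echo
i=1: BASE=bravo L=alpha R=golf all differ -> CONFLICT
i=2: L=hotel=BASE, R=echo -> take RIGHT -> echo
i=3: L=foxtrot R=foxtrot -> agree -> foxtrot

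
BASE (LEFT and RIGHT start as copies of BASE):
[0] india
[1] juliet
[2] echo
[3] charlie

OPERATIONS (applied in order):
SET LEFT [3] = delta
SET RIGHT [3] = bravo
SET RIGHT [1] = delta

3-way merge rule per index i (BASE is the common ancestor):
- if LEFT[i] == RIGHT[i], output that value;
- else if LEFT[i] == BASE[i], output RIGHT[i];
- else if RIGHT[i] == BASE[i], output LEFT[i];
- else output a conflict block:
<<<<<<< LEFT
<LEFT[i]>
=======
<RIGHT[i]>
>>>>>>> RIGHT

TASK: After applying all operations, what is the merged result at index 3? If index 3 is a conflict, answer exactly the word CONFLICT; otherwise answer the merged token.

Answer: CONFLICT

Derivation:
Final LEFT:  [india, juliet, echo, delta]
Final RIGHT: [india, delta, echo, bravo]
i=0: L=india R=india -> agree -> india
i=1: L=juliet=BASE, R=delta -> take RIGHT -> delta
i=2: L=echo R=echo -> agree -> echo
i=3: BASE=charlie L=delta R=bravo all differ -> CONFLICT
Index 3 -> CONFLICT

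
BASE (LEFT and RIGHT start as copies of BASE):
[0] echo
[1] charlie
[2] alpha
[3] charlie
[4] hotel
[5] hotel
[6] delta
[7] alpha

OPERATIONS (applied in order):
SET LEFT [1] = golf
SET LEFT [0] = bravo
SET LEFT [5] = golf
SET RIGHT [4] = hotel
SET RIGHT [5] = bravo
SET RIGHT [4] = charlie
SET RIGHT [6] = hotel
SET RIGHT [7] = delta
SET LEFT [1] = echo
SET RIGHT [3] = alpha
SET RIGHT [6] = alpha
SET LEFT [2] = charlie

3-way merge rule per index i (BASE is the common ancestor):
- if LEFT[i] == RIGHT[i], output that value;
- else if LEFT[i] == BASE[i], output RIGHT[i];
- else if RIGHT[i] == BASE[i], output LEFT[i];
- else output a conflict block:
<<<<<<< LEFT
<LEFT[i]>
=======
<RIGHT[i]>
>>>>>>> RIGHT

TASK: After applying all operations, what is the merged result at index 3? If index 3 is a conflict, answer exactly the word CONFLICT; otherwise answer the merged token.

Final LEFT:  [bravo, echo, charlie, charlie, hotel, golf, delta, alpha]
Final RIGHT: [echo, charlie, alpha, alpha, charlie, bravo, alpha, delta]
i=0: L=bravo, R=echo=BASE -> take LEFT -> bravo
i=1: L=echo, R=charlie=BASE -> take LEFT -> echo
i=2: L=charlie, R=alpha=BASE -> take LEFT -> charlie
i=3: L=charlie=BASE, R=alpha -> take RIGHT -> alpha
i=4: L=hotel=BASE, R=charlie -> take RIGHT -> charlie
i=5: BASE=hotel L=golf R=bravo all differ -> CONFLICT
i=6: L=delta=BASE, R=alpha -> take RIGHT -> alpha
i=7: L=alpha=BASE, R=delta -> take RIGHT -> delta
Index 3 -> alpha

Answer: alpha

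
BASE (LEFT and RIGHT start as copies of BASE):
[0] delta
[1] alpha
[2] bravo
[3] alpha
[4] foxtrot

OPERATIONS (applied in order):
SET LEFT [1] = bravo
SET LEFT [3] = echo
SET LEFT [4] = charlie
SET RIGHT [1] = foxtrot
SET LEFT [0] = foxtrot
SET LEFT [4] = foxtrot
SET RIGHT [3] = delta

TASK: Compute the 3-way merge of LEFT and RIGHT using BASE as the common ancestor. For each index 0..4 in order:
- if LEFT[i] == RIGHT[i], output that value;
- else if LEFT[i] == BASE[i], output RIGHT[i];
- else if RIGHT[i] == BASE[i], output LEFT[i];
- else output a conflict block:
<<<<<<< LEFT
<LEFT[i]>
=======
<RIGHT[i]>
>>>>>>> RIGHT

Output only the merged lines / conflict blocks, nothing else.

Answer: foxtrot
<<<<<<< LEFT
bravo
=======
foxtrot
>>>>>>> RIGHT
bravo
<<<<<<< LEFT
echo
=======
delta
>>>>>>> RIGHT
foxtrot

Derivation:
Final LEFT:  [foxtrot, bravo, bravo, echo, foxtrot]
Final RIGHT: [delta, foxtrot, bravo, delta, foxtrot]
i=0: L=foxtrot, R=delta=BASE -> take LEFT -> foxtrot
i=1: BASE=alpha L=bravo R=foxtrot all differ -> CONFLICT
i=2: L=bravo R=bravo -> agree -> bravo
i=3: BASE=alpha L=echo R=delta all differ -> CONFLICT
i=4: L=foxtrot R=foxtrot -> agree -> foxtrot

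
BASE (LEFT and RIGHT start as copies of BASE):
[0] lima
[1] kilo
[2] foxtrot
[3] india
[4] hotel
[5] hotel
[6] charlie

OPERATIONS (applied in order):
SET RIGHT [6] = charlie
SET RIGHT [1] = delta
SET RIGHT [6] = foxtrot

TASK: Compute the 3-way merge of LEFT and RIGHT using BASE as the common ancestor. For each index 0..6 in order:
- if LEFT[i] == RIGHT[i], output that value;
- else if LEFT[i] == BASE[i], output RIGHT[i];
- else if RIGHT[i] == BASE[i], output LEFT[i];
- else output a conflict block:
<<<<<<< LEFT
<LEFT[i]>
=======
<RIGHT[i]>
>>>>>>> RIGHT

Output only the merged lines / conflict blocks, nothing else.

Answer: lima
delta
foxtrot
india
hotel
hotel
foxtrot

Derivation:
Final LEFT:  [lima, kilo, foxtrot, india, hotel, hotel, charlie]
Final RIGHT: [lima, delta, foxtrot, india, hotel, hotel, foxtrot]
i=0: L=lima R=lima -> agree -> lima
i=1: L=kilo=BASE, R=delta -> take RIGHT -> delta
i=2: L=foxtrot R=foxtrot -> agree -> foxtrot
i=3: L=india R=india -> agree -> india
i=4: L=hotel R=hotel -> agree -> hotel
i=5: L=hotel R=hotel -> agree -> hotel
i=6: L=charlie=BASE, R=foxtrot -> take RIGHT -> foxtrot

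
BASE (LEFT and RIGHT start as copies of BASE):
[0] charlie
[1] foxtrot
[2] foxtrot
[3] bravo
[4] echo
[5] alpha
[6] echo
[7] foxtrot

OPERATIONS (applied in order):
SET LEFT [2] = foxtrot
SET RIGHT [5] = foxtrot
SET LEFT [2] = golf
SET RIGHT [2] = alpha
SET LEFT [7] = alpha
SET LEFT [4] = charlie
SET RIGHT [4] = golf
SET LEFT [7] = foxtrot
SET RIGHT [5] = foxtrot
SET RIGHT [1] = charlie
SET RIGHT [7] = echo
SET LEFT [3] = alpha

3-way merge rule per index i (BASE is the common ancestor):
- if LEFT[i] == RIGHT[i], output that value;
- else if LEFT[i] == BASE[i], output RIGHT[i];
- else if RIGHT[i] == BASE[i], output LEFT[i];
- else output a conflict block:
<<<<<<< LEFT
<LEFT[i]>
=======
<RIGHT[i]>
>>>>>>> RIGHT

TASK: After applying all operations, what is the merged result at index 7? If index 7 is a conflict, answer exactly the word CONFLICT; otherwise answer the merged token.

Answer: echo

Derivation:
Final LEFT:  [charlie, foxtrot, golf, alpha, charlie, alpha, echo, foxtrot]
Final RIGHT: [charlie, charlie, alpha, bravo, golf, foxtrot, echo, echo]
i=0: L=charlie R=charlie -> agree -> charlie
i=1: L=foxtrot=BASE, R=charlie -> take RIGHT -> charlie
i=2: BASE=foxtrot L=golf R=alpha all differ -> CONFLICT
i=3: L=alpha, R=bravo=BASE -> take LEFT -> alpha
i=4: BASE=echo L=charlie R=golf all differ -> CONFLICT
i=5: L=alpha=BASE, R=foxtrot -> take RIGHT -> foxtrot
i=6: L=echo R=echo -> agree -> echo
i=7: L=foxtrot=BASE, R=echo -> take RIGHT -> echo
Index 7 -> echo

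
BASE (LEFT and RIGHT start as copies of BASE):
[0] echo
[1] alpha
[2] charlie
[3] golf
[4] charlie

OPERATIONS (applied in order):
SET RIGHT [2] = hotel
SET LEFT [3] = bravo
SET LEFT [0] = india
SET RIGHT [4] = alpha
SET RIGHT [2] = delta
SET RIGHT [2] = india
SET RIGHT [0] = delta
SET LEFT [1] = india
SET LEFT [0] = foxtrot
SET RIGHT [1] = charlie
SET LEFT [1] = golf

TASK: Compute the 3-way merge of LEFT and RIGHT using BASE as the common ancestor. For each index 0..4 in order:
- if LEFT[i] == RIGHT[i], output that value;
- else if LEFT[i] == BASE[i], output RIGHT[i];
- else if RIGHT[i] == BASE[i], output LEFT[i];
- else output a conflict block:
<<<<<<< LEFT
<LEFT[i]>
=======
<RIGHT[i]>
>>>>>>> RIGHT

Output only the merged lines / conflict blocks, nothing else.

Final LEFT:  [foxtrot, golf, charlie, bravo, charlie]
Final RIGHT: [delta, charlie, india, golf, alpha]
i=0: BASE=echo L=foxtrot R=delta all differ -> CONFLICT
i=1: BASE=alpha L=golf R=charlie all differ -> CONFLICT
i=2: L=charlie=BASE, R=india -> take RIGHT -> india
i=3: L=bravo, R=golf=BASE -> take LEFT -> bravo
i=4: L=charlie=BASE, R=alpha -> take RIGHT -> alpha

Answer: <<<<<<< LEFT
foxtrot
=======
delta
>>>>>>> RIGHT
<<<<<<< LEFT
golf
=======
charlie
>>>>>>> RIGHT
india
bravo
alpha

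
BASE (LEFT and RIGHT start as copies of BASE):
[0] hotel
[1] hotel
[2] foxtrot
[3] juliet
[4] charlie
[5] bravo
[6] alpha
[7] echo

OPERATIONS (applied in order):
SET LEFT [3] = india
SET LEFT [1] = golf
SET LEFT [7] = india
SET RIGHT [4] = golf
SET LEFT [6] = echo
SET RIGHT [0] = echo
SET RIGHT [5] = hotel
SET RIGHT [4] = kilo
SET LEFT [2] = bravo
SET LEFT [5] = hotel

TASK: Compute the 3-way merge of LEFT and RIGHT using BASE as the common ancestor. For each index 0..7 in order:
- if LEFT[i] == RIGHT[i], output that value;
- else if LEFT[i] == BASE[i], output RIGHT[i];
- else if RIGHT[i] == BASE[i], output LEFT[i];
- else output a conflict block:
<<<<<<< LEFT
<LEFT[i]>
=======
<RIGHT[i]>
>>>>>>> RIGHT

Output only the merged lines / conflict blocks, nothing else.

Answer: echo
golf
bravo
india
kilo
hotel
echo
india

Derivation:
Final LEFT:  [hotel, golf, bravo, india, charlie, hotel, echo, india]
Final RIGHT: [echo, hotel, foxtrot, juliet, kilo, hotel, alpha, echo]
i=0: L=hotel=BASE, R=echo -> take RIGHT -> echo
i=1: L=golf, R=hotel=BASE -> take LEFT -> golf
i=2: L=bravo, R=foxtrot=BASE -> take LEFT -> bravo
i=3: L=india, R=juliet=BASE -> take LEFT -> india
i=4: L=charlie=BASE, R=kilo -> take RIGHT -> kilo
i=5: L=hotel R=hotel -> agree -> hotel
i=6: L=echo, R=alpha=BASE -> take LEFT -> echo
i=7: L=india, R=echo=BASE -> take LEFT -> india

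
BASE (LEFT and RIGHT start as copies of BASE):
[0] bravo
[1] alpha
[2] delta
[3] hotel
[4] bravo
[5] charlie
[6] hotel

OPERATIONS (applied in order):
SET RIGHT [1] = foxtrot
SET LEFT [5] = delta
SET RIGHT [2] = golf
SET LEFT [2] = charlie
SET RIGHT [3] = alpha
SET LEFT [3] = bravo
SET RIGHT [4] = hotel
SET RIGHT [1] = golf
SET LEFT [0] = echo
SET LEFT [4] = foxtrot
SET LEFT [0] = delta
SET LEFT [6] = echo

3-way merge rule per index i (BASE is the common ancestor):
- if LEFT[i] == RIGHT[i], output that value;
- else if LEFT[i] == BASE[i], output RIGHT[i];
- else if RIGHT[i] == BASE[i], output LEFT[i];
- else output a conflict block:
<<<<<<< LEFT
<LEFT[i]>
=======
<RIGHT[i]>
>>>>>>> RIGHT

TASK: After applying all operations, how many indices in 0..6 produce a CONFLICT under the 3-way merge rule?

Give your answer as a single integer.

Answer: 3

Derivation:
Final LEFT:  [delta, alpha, charlie, bravo, foxtrot, delta, echo]
Final RIGHT: [bravo, golf, golf, alpha, hotel, charlie, hotel]
i=0: L=delta, R=bravo=BASE -> take LEFT -> delta
i=1: L=alpha=BASE, R=golf -> take RIGHT -> golf
i=2: BASE=delta L=charlie R=golf all differ -> CONFLICT
i=3: BASE=hotel L=bravo R=alpha all differ -> CONFLICT
i=4: BASE=bravo L=foxtrot R=hotel all differ -> CONFLICT
i=5: L=delta, R=charlie=BASE -> take LEFT -> delta
i=6: L=echo, R=hotel=BASE -> take LEFT -> echo
Conflict count: 3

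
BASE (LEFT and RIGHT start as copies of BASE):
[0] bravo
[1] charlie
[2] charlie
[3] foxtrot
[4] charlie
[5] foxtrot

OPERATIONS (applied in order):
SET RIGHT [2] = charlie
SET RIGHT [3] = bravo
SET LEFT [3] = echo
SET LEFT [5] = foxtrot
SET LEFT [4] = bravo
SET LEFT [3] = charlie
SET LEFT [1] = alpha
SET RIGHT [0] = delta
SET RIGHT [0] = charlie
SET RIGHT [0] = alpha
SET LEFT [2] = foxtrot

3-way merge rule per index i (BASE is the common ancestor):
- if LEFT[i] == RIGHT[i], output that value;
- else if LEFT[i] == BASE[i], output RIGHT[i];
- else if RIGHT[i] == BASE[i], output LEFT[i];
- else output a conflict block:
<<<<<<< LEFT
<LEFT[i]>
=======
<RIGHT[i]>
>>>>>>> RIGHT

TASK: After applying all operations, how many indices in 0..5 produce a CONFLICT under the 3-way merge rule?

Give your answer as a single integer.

Answer: 1

Derivation:
Final LEFT:  [bravo, alpha, foxtrot, charlie, bravo, foxtrot]
Final RIGHT: [alpha, charlie, charlie, bravo, charlie, foxtrot]
i=0: L=bravo=BASE, R=alpha -> take RIGHT -> alpha
i=1: L=alpha, R=charlie=BASE -> take LEFT -> alpha
i=2: L=foxtrot, R=charlie=BASE -> take LEFT -> foxtrot
i=3: BASE=foxtrot L=charlie R=bravo all differ -> CONFLICT
i=4: L=bravo, R=charlie=BASE -> take LEFT -> bravo
i=5: L=foxtrot R=foxtrot -> agree -> foxtrot
Conflict count: 1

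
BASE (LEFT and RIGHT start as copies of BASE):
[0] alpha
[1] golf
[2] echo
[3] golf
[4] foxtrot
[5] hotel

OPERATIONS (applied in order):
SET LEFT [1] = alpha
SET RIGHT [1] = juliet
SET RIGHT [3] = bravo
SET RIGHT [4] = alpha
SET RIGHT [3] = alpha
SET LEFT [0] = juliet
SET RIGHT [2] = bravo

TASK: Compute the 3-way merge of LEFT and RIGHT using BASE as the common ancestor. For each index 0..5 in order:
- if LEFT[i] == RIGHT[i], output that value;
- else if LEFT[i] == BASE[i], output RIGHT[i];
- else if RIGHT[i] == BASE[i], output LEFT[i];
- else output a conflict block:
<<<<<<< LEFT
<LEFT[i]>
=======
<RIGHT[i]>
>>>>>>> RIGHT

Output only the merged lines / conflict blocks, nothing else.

Answer: juliet
<<<<<<< LEFT
alpha
=======
juliet
>>>>>>> RIGHT
bravo
alpha
alpha
hotel

Derivation:
Final LEFT:  [juliet, alpha, echo, golf, foxtrot, hotel]
Final RIGHT: [alpha, juliet, bravo, alpha, alpha, hotel]
i=0: L=juliet, R=alpha=BASE -> take LEFT -> juliet
i=1: BASE=golf L=alpha R=juliet all differ -> CONFLICT
i=2: L=echo=BASE, R=bravo -> take RIGHT -> bravo
i=3: L=golf=BASE, R=alpha -> take RIGHT -> alpha
i=4: L=foxtrot=BASE, R=alpha -> take RIGHT -> alpha
i=5: L=hotel R=hotel -> agree -> hotel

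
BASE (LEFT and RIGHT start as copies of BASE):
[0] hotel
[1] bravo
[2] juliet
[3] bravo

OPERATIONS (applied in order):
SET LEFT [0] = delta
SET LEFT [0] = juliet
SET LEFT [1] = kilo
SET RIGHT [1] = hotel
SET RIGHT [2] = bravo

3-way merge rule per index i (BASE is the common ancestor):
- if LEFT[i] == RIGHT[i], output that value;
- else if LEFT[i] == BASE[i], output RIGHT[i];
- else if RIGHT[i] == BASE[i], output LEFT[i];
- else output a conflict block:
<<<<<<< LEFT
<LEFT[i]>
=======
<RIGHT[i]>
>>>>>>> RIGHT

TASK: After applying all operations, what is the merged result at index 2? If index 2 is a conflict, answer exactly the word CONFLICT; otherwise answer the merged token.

Answer: bravo

Derivation:
Final LEFT:  [juliet, kilo, juliet, bravo]
Final RIGHT: [hotel, hotel, bravo, bravo]
i=0: L=juliet, R=hotel=BASE -> take LEFT -> juliet
i=1: BASE=bravo L=kilo R=hotel all differ -> CONFLICT
i=2: L=juliet=BASE, R=bravo -> take RIGHT -> bravo
i=3: L=bravo R=bravo -> agree -> bravo
Index 2 -> bravo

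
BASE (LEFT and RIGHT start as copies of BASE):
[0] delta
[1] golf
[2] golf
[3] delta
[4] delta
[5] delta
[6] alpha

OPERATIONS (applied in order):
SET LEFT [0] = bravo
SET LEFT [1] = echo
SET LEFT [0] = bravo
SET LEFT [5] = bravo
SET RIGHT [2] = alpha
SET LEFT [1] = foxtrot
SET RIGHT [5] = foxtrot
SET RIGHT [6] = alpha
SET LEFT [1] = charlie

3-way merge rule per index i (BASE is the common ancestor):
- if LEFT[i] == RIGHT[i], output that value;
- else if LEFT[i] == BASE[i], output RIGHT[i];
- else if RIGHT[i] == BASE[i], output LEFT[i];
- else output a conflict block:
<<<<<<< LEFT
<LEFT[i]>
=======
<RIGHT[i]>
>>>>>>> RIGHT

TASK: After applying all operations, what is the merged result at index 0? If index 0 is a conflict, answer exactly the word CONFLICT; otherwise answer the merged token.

Final LEFT:  [bravo, charlie, golf, delta, delta, bravo, alpha]
Final RIGHT: [delta, golf, alpha, delta, delta, foxtrot, alpha]
i=0: L=bravo, R=delta=BASE -> take LEFT -> bravo
i=1: L=charlie, R=golf=BASE -> take LEFT -> charlie
i=2: L=golf=BASE, R=alpha -> take RIGHT -> alpha
i=3: L=delta R=delta -> agree -> delta
i=4: L=delta R=delta -> agree -> delta
i=5: BASE=delta L=bravo R=foxtrot all differ -> CONFLICT
i=6: L=alpha R=alpha -> agree -> alpha
Index 0 -> bravo

Answer: bravo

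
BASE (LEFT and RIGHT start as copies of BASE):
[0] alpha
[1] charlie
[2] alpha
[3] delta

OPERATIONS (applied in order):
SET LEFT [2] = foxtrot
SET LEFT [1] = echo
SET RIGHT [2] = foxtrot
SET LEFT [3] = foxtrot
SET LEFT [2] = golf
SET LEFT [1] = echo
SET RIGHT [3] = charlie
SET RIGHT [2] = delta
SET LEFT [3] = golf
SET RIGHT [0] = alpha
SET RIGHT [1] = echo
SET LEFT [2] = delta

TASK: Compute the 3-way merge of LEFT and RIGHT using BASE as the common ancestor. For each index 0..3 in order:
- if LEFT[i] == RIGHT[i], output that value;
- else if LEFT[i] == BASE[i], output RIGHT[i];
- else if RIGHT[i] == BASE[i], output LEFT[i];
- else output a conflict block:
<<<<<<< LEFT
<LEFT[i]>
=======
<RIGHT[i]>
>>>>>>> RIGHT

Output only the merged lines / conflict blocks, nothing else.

Final LEFT:  [alpha, echo, delta, golf]
Final RIGHT: [alpha, echo, delta, charlie]
i=0: L=alpha R=alpha -> agree -> alpha
i=1: L=echo R=echo -> agree -> echo
i=2: L=delta R=delta -> agree -> delta
i=3: BASE=delta L=golf R=charlie all differ -> CONFLICT

Answer: alpha
echo
delta
<<<<<<< LEFT
golf
=======
charlie
>>>>>>> RIGHT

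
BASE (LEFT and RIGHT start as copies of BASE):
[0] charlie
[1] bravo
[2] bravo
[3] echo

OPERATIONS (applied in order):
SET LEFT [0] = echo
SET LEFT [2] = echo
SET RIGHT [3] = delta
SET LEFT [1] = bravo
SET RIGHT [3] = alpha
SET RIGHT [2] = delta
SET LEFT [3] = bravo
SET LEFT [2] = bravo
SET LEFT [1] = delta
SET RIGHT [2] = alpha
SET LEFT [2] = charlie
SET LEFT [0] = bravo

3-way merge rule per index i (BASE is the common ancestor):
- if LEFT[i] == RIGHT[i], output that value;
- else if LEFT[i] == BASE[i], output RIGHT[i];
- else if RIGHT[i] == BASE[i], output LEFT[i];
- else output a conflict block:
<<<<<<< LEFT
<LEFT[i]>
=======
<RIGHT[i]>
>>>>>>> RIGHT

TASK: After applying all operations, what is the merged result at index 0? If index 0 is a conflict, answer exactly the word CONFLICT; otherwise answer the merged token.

Final LEFT:  [bravo, delta, charlie, bravo]
Final RIGHT: [charlie, bravo, alpha, alpha]
i=0: L=bravo, R=charlie=BASE -> take LEFT -> bravo
i=1: L=delta, R=bravo=BASE -> take LEFT -> delta
i=2: BASE=bravo L=charlie R=alpha all differ -> CONFLICT
i=3: BASE=echo L=bravo R=alpha all differ -> CONFLICT
Index 0 -> bravo

Answer: bravo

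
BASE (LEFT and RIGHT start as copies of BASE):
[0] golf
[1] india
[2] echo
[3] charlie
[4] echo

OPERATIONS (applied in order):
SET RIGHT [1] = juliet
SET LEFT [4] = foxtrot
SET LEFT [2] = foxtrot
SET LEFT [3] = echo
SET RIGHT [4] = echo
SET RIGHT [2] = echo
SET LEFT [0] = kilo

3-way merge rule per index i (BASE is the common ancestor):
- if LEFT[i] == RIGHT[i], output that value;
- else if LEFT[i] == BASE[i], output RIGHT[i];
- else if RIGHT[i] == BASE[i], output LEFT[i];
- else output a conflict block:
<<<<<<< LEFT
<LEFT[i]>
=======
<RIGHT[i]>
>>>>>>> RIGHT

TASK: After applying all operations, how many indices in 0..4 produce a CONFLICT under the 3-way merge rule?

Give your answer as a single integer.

Final LEFT:  [kilo, india, foxtrot, echo, foxtrot]
Final RIGHT: [golf, juliet, echo, charlie, echo]
i=0: L=kilo, R=golf=BASE -> take LEFT -> kilo
i=1: L=india=BASE, R=juliet -> take RIGHT -> juliet
i=2: L=foxtrot, R=echo=BASE -> take LEFT -> foxtrot
i=3: L=echo, R=charlie=BASE -> take LEFT -> echo
i=4: L=foxtrot, R=echo=BASE -> take LEFT -> foxtrot
Conflict count: 0

Answer: 0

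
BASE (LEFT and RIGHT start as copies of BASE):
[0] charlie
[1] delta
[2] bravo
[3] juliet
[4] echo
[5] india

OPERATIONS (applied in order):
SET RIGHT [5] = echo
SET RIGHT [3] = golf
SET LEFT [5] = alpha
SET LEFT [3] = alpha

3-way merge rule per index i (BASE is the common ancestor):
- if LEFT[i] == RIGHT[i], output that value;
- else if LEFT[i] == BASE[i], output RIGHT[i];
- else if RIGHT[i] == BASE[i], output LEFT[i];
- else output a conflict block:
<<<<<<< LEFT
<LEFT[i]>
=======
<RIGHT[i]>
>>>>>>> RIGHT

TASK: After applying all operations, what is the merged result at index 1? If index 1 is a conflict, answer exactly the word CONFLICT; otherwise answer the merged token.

Final LEFT:  [charlie, delta, bravo, alpha, echo, alpha]
Final RIGHT: [charlie, delta, bravo, golf, echo, echo]
i=0: L=charlie R=charlie -> agree -> charlie
i=1: L=delta R=delta -> agree -> delta
i=2: L=bravo R=bravo -> agree -> bravo
i=3: BASE=juliet L=alpha R=golf all differ -> CONFLICT
i=4: L=echo R=echo -> agree -> echo
i=5: BASE=india L=alpha R=echo all differ -> CONFLICT
Index 1 -> delta

Answer: delta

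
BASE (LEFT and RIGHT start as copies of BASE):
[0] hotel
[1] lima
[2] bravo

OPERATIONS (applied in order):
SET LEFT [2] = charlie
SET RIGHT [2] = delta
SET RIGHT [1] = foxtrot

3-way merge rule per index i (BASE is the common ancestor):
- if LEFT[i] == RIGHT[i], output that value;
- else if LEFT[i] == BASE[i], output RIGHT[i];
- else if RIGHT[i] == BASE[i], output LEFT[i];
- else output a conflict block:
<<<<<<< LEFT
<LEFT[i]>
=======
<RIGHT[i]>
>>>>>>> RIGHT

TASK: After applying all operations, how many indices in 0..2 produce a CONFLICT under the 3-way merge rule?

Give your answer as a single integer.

Final LEFT:  [hotel, lima, charlie]
Final RIGHT: [hotel, foxtrot, delta]
i=0: L=hotel R=hotel -> agree -> hotel
i=1: L=lima=BASE, R=foxtrot -> take RIGHT -> foxtrot
i=2: BASE=bravo L=charlie R=delta all differ -> CONFLICT
Conflict count: 1

Answer: 1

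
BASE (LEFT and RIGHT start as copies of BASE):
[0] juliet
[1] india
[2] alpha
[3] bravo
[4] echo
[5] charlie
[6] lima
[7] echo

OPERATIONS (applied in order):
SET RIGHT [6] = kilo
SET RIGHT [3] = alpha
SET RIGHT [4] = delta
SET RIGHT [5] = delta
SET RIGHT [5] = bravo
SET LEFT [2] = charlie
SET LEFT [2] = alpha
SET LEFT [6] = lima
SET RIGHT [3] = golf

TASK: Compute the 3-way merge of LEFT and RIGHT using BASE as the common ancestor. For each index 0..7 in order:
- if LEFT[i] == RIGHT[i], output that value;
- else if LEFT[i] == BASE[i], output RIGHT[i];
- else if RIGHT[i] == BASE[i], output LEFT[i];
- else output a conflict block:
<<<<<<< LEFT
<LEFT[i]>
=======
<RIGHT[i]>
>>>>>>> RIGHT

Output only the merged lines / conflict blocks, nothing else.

Answer: juliet
india
alpha
golf
delta
bravo
kilo
echo

Derivation:
Final LEFT:  [juliet, india, alpha, bravo, echo, charlie, lima, echo]
Final RIGHT: [juliet, india, alpha, golf, delta, bravo, kilo, echo]
i=0: L=juliet R=juliet -> agree -> juliet
i=1: L=india R=india -> agree -> india
i=2: L=alpha R=alpha -> agree -> alpha
i=3: L=bravo=BASE, R=golf -> take RIGHT -> golf
i=4: L=echo=BASE, R=delta -> take RIGHT -> delta
i=5: L=charlie=BASE, R=bravo -> take RIGHT -> bravo
i=6: L=lima=BASE, R=kilo -> take RIGHT -> kilo
i=7: L=echo R=echo -> agree -> echo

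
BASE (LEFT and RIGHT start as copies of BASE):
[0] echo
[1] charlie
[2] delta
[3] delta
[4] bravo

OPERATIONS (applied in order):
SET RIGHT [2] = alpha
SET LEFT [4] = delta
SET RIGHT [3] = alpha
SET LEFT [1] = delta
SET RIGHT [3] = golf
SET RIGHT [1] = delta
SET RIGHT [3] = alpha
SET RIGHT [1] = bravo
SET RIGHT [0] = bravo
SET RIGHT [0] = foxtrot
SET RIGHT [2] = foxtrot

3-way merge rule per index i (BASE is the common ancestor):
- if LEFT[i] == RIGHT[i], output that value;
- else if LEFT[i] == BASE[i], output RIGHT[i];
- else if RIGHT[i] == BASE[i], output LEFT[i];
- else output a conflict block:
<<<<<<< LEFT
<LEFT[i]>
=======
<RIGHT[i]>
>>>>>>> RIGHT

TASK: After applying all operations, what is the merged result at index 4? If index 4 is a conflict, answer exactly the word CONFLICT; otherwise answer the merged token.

Final LEFT:  [echo, delta, delta, delta, delta]
Final RIGHT: [foxtrot, bravo, foxtrot, alpha, bravo]
i=0: L=echo=BASE, R=foxtrot -> take RIGHT -> foxtrot
i=1: BASE=charlie L=delta R=bravo all differ -> CONFLICT
i=2: L=delta=BASE, R=foxtrot -> take RIGHT -> foxtrot
i=3: L=delta=BASE, R=alpha -> take RIGHT -> alpha
i=4: L=delta, R=bravo=BASE -> take LEFT -> delta
Index 4 -> delta

Answer: delta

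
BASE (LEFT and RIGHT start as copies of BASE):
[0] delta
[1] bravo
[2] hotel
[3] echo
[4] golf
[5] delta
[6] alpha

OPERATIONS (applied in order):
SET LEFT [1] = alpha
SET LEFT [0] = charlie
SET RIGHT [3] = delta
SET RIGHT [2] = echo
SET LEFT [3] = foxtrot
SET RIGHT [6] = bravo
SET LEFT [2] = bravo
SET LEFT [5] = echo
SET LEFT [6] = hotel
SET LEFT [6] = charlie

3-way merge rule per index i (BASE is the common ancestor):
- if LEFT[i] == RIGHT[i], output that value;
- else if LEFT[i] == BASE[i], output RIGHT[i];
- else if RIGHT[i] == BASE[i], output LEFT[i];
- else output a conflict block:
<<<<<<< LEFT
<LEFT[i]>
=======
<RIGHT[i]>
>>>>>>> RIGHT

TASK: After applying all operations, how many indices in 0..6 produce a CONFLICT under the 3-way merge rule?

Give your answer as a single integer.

Answer: 3

Derivation:
Final LEFT:  [charlie, alpha, bravo, foxtrot, golf, echo, charlie]
Final RIGHT: [delta, bravo, echo, delta, golf, delta, bravo]
i=0: L=charlie, R=delta=BASE -> take LEFT -> charlie
i=1: L=alpha, R=bravo=BASE -> take LEFT -> alpha
i=2: BASE=hotel L=bravo R=echo all differ -> CONFLICT
i=3: BASE=echo L=foxtrot R=delta all differ -> CONFLICT
i=4: L=golf R=golf -> agree -> golf
i=5: L=echo, R=delta=BASE -> take LEFT -> echo
i=6: BASE=alpha L=charlie R=bravo all differ -> CONFLICT
Conflict count: 3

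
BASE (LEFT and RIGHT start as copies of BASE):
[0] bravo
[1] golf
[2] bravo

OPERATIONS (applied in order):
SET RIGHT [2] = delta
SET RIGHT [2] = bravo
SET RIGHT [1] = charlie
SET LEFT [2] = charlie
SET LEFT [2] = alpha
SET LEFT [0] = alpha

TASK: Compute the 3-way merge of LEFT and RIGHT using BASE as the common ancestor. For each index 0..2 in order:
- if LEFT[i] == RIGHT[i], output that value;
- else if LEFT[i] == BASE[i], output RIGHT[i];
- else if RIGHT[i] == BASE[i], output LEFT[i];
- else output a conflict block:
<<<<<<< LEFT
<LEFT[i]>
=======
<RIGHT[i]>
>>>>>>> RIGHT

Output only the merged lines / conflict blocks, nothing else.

Answer: alpha
charlie
alpha

Derivation:
Final LEFT:  [alpha, golf, alpha]
Final RIGHT: [bravo, charlie, bravo]
i=0: L=alpha, R=bravo=BASE -> take LEFT -> alpha
i=1: L=golf=BASE, R=charlie -> take RIGHT -> charlie
i=2: L=alpha, R=bravo=BASE -> take LEFT -> alpha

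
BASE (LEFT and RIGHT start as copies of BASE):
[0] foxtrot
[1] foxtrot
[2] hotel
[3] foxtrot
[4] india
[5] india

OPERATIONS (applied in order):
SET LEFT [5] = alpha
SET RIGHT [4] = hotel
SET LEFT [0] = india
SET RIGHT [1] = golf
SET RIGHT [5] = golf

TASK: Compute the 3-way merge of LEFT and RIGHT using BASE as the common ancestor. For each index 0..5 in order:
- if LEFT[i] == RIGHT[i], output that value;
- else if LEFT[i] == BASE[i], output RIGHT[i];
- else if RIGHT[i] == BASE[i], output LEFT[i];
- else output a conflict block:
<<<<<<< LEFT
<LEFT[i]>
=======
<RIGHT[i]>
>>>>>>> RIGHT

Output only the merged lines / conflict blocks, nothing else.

Final LEFT:  [india, foxtrot, hotel, foxtrot, india, alpha]
Final RIGHT: [foxtrot, golf, hotel, foxtrot, hotel, golf]
i=0: L=india, R=foxtrot=BASE -> take LEFT -> india
i=1: L=foxtrot=BASE, R=golf -> take RIGHT -> golf
i=2: L=hotel R=hotel -> agree -> hotel
i=3: L=foxtrot R=foxtrot -> agree -> foxtrot
i=4: L=india=BASE, R=hotel -> take RIGHT -> hotel
i=5: BASE=india L=alpha R=golf all differ -> CONFLICT

Answer: india
golf
hotel
foxtrot
hotel
<<<<<<< LEFT
alpha
=======
golf
>>>>>>> RIGHT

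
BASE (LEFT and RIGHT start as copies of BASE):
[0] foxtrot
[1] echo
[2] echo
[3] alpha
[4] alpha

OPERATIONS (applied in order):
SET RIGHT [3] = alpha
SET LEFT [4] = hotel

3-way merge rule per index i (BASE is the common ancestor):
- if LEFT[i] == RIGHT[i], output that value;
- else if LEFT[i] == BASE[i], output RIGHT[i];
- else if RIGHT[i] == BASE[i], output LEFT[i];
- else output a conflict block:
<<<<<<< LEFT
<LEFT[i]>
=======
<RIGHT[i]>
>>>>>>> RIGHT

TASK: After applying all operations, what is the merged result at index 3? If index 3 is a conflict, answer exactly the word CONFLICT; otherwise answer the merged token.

Final LEFT:  [foxtrot, echo, echo, alpha, hotel]
Final RIGHT: [foxtrot, echo, echo, alpha, alpha]
i=0: L=foxtrot R=foxtrot -> agree -> foxtrot
i=1: L=echo R=echo -> agree -> echo
i=2: L=echo R=echo -> agree -> echo
i=3: L=alpha R=alpha -> agree -> alpha
i=4: L=hotel, R=alpha=BASE -> take LEFT -> hotel
Index 3 -> alpha

Answer: alpha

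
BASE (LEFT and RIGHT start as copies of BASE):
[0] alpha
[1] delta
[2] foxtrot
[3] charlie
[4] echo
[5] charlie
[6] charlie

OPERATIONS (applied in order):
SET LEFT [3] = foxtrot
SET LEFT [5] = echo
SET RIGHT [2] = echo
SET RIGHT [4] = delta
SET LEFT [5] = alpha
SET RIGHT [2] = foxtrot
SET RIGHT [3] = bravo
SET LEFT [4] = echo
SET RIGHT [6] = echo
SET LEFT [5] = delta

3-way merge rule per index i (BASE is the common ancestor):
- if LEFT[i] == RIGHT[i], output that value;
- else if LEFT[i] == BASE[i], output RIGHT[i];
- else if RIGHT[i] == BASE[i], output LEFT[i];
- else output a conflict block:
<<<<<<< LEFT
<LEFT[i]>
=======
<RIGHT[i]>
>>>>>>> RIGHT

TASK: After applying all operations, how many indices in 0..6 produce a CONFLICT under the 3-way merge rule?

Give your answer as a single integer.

Answer: 1

Derivation:
Final LEFT:  [alpha, delta, foxtrot, foxtrot, echo, delta, charlie]
Final RIGHT: [alpha, delta, foxtrot, bravo, delta, charlie, echo]
i=0: L=alpha R=alpha -> agree -> alpha
i=1: L=delta R=delta -> agree -> delta
i=2: L=foxtrot R=foxtrot -> agree -> foxtrot
i=3: BASE=charlie L=foxtrot R=bravo all differ -> CONFLICT
i=4: L=echo=BASE, R=delta -> take RIGHT -> delta
i=5: L=delta, R=charlie=BASE -> take LEFT -> delta
i=6: L=charlie=BASE, R=echo -> take RIGHT -> echo
Conflict count: 1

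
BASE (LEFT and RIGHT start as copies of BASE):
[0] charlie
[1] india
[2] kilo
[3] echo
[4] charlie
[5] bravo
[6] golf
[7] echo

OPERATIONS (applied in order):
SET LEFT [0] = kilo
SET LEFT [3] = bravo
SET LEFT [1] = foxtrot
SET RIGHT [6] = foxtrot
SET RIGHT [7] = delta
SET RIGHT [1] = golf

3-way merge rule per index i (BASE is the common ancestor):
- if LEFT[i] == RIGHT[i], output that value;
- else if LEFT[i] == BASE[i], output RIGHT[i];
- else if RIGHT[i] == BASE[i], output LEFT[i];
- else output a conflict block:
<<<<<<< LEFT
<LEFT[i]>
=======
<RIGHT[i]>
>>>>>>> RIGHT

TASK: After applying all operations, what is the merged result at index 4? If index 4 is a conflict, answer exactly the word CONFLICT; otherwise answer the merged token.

Answer: charlie

Derivation:
Final LEFT:  [kilo, foxtrot, kilo, bravo, charlie, bravo, golf, echo]
Final RIGHT: [charlie, golf, kilo, echo, charlie, bravo, foxtrot, delta]
i=0: L=kilo, R=charlie=BASE -> take LEFT -> kilo
i=1: BASE=india L=foxtrot R=golf all differ -> CONFLICT
i=2: L=kilo R=kilo -> agree -> kilo
i=3: L=bravo, R=echo=BASE -> take LEFT -> bravo
i=4: L=charlie R=charlie -> agree -> charlie
i=5: L=bravo R=bravo -> agree -> bravo
i=6: L=golf=BASE, R=foxtrot -> take RIGHT -> foxtrot
i=7: L=echo=BASE, R=delta -> take RIGHT -> delta
Index 4 -> charlie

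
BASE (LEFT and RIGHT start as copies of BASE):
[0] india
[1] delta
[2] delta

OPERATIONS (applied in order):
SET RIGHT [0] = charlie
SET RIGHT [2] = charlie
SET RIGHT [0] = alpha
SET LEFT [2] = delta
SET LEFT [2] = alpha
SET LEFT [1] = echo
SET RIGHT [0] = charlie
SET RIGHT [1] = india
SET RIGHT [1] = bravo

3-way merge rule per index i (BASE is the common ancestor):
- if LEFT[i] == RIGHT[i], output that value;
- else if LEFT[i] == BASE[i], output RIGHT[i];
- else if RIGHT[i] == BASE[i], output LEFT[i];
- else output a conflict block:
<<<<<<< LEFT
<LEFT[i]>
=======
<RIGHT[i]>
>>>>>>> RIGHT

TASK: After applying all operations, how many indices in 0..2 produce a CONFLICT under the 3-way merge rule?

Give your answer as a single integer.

Answer: 2

Derivation:
Final LEFT:  [india, echo, alpha]
Final RIGHT: [charlie, bravo, charlie]
i=0: L=india=BASE, R=charlie -> take RIGHT -> charlie
i=1: BASE=delta L=echo R=bravo all differ -> CONFLICT
i=2: BASE=delta L=alpha R=charlie all differ -> CONFLICT
Conflict count: 2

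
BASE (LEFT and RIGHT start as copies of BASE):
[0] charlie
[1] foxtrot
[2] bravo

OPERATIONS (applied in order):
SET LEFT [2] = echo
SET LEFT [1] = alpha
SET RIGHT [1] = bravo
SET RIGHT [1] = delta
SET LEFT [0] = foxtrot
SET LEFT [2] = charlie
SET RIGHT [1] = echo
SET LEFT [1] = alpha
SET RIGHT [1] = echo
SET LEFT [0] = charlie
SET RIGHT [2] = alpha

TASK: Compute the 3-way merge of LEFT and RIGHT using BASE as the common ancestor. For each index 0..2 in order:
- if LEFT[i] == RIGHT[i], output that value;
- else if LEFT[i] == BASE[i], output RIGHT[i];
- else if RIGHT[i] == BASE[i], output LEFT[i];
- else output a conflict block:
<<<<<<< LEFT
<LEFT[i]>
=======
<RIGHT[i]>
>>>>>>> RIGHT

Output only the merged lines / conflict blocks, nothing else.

Final LEFT:  [charlie, alpha, charlie]
Final RIGHT: [charlie, echo, alpha]
i=0: L=charlie R=charlie -> agree -> charlie
i=1: BASE=foxtrot L=alpha R=echo all differ -> CONFLICT
i=2: BASE=bravo L=charlie R=alpha all differ -> CONFLICT

Answer: charlie
<<<<<<< LEFT
alpha
=======
echo
>>>>>>> RIGHT
<<<<<<< LEFT
charlie
=======
alpha
>>>>>>> RIGHT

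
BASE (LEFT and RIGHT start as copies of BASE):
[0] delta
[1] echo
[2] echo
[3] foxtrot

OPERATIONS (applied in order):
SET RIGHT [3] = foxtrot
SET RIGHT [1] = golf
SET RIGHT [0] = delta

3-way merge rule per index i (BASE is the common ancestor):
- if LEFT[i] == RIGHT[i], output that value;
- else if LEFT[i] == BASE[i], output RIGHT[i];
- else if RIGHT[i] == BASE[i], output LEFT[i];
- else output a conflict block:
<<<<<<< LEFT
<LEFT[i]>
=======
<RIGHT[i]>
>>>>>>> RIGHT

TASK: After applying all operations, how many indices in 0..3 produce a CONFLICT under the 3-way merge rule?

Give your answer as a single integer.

Final LEFT:  [delta, echo, echo, foxtrot]
Final RIGHT: [delta, golf, echo, foxtrot]
i=0: L=delta R=delta -> agree -> delta
i=1: L=echo=BASE, R=golf -> take RIGHT -> golf
i=2: L=echo R=echo -> agree -> echo
i=3: L=foxtrot R=foxtrot -> agree -> foxtrot
Conflict count: 0

Answer: 0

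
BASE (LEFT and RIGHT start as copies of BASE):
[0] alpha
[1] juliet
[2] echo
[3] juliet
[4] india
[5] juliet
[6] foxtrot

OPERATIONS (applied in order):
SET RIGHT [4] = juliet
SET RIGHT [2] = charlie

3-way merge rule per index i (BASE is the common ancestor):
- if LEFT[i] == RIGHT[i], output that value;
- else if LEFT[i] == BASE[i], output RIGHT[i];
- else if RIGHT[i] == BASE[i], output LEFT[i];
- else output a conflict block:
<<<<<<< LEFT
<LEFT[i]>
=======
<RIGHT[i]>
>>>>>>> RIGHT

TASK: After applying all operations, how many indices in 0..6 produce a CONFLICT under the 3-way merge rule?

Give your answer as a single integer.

Final LEFT:  [alpha, juliet, echo, juliet, india, juliet, foxtrot]
Final RIGHT: [alpha, juliet, charlie, juliet, juliet, juliet, foxtrot]
i=0: L=alpha R=alpha -> agree -> alpha
i=1: L=juliet R=juliet -> agree -> juliet
i=2: L=echo=BASE, R=charlie -> take RIGHT -> charlie
i=3: L=juliet R=juliet -> agree -> juliet
i=4: L=india=BASE, R=juliet -> take RIGHT -> juliet
i=5: L=juliet R=juliet -> agree -> juliet
i=6: L=foxtrot R=foxtrot -> agree -> foxtrot
Conflict count: 0

Answer: 0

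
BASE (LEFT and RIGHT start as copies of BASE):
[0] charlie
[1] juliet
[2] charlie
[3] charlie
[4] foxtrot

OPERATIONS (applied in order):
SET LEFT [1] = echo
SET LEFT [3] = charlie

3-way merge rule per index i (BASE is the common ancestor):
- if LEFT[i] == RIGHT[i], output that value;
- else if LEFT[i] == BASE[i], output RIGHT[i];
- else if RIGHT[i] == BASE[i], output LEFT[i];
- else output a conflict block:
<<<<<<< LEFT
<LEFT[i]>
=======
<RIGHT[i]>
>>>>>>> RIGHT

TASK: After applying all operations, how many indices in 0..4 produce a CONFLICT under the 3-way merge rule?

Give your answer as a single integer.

Final LEFT:  [charlie, echo, charlie, charlie, foxtrot]
Final RIGHT: [charlie, juliet, charlie, charlie, foxtrot]
i=0: L=charlie R=charlie -> agree -> charlie
i=1: L=echo, R=juliet=BASE -> take LEFT -> echo
i=2: L=charlie R=charlie -> agree -> charlie
i=3: L=charlie R=charlie -> agree -> charlie
i=4: L=foxtrot R=foxtrot -> agree -> foxtrot
Conflict count: 0

Answer: 0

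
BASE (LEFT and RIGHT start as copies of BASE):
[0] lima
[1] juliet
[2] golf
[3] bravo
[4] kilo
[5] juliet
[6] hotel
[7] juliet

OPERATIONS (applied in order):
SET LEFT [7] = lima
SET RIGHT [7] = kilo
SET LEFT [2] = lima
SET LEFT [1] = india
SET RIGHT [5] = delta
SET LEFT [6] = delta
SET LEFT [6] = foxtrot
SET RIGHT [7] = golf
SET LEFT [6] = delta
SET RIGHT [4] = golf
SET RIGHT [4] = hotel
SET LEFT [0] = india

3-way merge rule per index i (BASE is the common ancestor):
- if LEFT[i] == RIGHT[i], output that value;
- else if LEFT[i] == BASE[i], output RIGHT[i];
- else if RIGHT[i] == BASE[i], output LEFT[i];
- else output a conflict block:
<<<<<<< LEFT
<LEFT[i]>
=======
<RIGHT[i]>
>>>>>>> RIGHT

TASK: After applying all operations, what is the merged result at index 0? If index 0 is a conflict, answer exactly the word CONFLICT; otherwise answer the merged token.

Answer: india

Derivation:
Final LEFT:  [india, india, lima, bravo, kilo, juliet, delta, lima]
Final RIGHT: [lima, juliet, golf, bravo, hotel, delta, hotel, golf]
i=0: L=india, R=lima=BASE -> take LEFT -> india
i=1: L=india, R=juliet=BASE -> take LEFT -> india
i=2: L=lima, R=golf=BASE -> take LEFT -> lima
i=3: L=bravo R=bravo -> agree -> bravo
i=4: L=kilo=BASE, R=hotel -> take RIGHT -> hotel
i=5: L=juliet=BASE, R=delta -> take RIGHT -> delta
i=6: L=delta, R=hotel=BASE -> take LEFT -> delta
i=7: BASE=juliet L=lima R=golf all differ -> CONFLICT
Index 0 -> india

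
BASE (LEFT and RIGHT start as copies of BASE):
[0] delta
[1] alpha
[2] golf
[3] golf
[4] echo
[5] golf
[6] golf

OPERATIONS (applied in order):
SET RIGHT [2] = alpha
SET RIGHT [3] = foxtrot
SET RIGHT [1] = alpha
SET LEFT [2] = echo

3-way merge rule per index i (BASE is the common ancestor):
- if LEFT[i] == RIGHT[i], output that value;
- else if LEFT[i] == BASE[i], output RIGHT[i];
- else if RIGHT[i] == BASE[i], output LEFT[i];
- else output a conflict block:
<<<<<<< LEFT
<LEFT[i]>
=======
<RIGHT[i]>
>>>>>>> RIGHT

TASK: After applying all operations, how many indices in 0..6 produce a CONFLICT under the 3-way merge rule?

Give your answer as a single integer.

Final LEFT:  [delta, alpha, echo, golf, echo, golf, golf]
Final RIGHT: [delta, alpha, alpha, foxtrot, echo, golf, golf]
i=0: L=delta R=delta -> agree -> delta
i=1: L=alpha R=alpha -> agree -> alpha
i=2: BASE=golf L=echo R=alpha all differ -> CONFLICT
i=3: L=golf=BASE, R=foxtrot -> take RIGHT -> foxtrot
i=4: L=echo R=echo -> agree -> echo
i=5: L=golf R=golf -> agree -> golf
i=6: L=golf R=golf -> agree -> golf
Conflict count: 1

Answer: 1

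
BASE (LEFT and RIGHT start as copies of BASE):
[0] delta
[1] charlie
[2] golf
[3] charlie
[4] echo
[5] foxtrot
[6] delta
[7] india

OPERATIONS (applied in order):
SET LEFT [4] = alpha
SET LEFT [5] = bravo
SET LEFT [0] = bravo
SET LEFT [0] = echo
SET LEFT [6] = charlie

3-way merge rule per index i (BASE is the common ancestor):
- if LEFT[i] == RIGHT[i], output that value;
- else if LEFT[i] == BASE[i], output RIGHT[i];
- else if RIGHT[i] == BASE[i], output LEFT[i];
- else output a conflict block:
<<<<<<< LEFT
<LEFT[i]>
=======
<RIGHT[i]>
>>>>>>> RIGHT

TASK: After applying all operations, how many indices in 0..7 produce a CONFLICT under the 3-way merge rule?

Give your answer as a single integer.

Answer: 0

Derivation:
Final LEFT:  [echo, charlie, golf, charlie, alpha, bravo, charlie, india]
Final RIGHT: [delta, charlie, golf, charlie, echo, foxtrot, delta, india]
i=0: L=echo, R=delta=BASE -> take LEFT -> echo
i=1: L=charlie R=charlie -> agree -> charlie
i=2: L=golf R=golf -> agree -> golf
i=3: L=charlie R=charlie -> agree -> charlie
i=4: L=alpha, R=echo=BASE -> take LEFT -> alpha
i=5: L=bravo, R=foxtrot=BASE -> take LEFT -> bravo
i=6: L=charlie, R=delta=BASE -> take LEFT -> charlie
i=7: L=india R=india -> agree -> india
Conflict count: 0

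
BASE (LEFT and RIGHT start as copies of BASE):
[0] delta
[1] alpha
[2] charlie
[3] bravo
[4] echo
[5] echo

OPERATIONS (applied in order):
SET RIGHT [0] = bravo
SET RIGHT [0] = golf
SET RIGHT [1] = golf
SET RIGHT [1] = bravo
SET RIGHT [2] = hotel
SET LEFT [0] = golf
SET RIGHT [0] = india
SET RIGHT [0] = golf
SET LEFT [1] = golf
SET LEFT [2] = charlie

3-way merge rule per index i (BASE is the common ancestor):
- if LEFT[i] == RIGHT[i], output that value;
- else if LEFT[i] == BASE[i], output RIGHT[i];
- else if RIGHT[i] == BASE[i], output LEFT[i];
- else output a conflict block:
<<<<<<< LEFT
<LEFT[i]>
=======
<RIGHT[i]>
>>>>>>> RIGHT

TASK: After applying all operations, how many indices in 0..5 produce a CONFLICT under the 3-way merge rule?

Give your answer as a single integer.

Answer: 1

Derivation:
Final LEFT:  [golf, golf, charlie, bravo, echo, echo]
Final RIGHT: [golf, bravo, hotel, bravo, echo, echo]
i=0: L=golf R=golf -> agree -> golf
i=1: BASE=alpha L=golf R=bravo all differ -> CONFLICT
i=2: L=charlie=BASE, R=hotel -> take RIGHT -> hotel
i=3: L=bravo R=bravo -> agree -> bravo
i=4: L=echo R=echo -> agree -> echo
i=5: L=echo R=echo -> agree -> echo
Conflict count: 1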